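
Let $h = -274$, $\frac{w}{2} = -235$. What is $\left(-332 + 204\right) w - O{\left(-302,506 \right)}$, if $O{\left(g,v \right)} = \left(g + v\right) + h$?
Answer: $60230$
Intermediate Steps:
$w = -470$ ($w = 2 \left(-235\right) = -470$)
$O{\left(g,v \right)} = -274 + g + v$ ($O{\left(g,v \right)} = \left(g + v\right) - 274 = -274 + g + v$)
$\left(-332 + 204\right) w - O{\left(-302,506 \right)} = \left(-332 + 204\right) \left(-470\right) - \left(-274 - 302 + 506\right) = \left(-128\right) \left(-470\right) - -70 = 60160 + 70 = 60230$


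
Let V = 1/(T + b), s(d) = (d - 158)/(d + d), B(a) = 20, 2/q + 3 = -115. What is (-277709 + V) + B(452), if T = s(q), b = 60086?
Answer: -35959337053/129495 ≈ -2.7769e+5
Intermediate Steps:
q = -1/59 (q = 2/(-3 - 115) = 2/(-118) = 2*(-1/118) = -1/59 ≈ -0.016949)
s(d) = (-158 + d)/(2*d) (s(d) = (-158 + d)/((2*d)) = (-158 + d)*(1/(2*d)) = (-158 + d)/(2*d))
T = 9323/2 (T = (-158 - 1/59)/(2*(-1/59)) = (½)*(-59)*(-9323/59) = 9323/2 ≈ 4661.5)
V = 2/129495 (V = 1/(9323/2 + 60086) = 1/(129495/2) = 2/129495 ≈ 1.5445e-5)
(-277709 + V) + B(452) = (-277709 + 2/129495) + 20 = -35961926953/129495 + 20 = -35959337053/129495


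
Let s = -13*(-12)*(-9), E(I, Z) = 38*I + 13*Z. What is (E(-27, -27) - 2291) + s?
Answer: -5072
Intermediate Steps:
E(I, Z) = 13*Z + 38*I
s = -1404 (s = 156*(-9) = -1404)
(E(-27, -27) - 2291) + s = ((13*(-27) + 38*(-27)) - 2291) - 1404 = ((-351 - 1026) - 2291) - 1404 = (-1377 - 2291) - 1404 = -3668 - 1404 = -5072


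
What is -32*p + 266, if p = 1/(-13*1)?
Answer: 3490/13 ≈ 268.46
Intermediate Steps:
p = -1/13 (p = 1/(-13) = -1/13 ≈ -0.076923)
-32*p + 266 = -32*(-1/13) + 266 = 32/13 + 266 = 3490/13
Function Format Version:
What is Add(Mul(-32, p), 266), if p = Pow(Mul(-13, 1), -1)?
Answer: Rational(3490, 13) ≈ 268.46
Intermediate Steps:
p = Rational(-1, 13) (p = Pow(-13, -1) = Rational(-1, 13) ≈ -0.076923)
Add(Mul(-32, p), 266) = Add(Mul(-32, Rational(-1, 13)), 266) = Add(Rational(32, 13), 266) = Rational(3490, 13)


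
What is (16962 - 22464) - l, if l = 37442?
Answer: -42944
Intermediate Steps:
(16962 - 22464) - l = (16962 - 22464) - 1*37442 = -5502 - 37442 = -42944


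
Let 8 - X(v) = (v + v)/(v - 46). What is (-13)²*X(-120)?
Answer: 91936/83 ≈ 1107.7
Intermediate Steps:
X(v) = 8 - 2*v/(-46 + v) (X(v) = 8 - (v + v)/(v - 46) = 8 - 2*v/(-46 + v))
(-13)²*X(-120) = (-13)²*(2*(-184 + 3*(-120))/(-46 - 120)) = 169*(2*(-184 - 360)/(-166)) = 169*(2*(-1/166)*(-544)) = 169*(544/83) = 91936/83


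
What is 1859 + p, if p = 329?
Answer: 2188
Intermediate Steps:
1859 + p = 1859 + 329 = 2188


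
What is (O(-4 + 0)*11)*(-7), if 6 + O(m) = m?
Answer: 770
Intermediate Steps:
O(m) = -6 + m
(O(-4 + 0)*11)*(-7) = ((-6 + (-4 + 0))*11)*(-7) = ((-6 - 4)*11)*(-7) = -10*11*(-7) = -110*(-7) = 770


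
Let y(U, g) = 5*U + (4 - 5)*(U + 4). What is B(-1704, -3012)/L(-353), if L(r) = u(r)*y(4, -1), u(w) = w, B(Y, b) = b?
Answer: 251/353 ≈ 0.71105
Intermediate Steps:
y(U, g) = -4 + 4*U (y(U, g) = 5*U - (4 + U) = 5*U + (-4 - U) = -4 + 4*U)
L(r) = 12*r (L(r) = r*(-4 + 4*4) = r*(-4 + 16) = r*12 = 12*r)
B(-1704, -3012)/L(-353) = -3012/(12*(-353)) = -3012/(-4236) = -3012*(-1/4236) = 251/353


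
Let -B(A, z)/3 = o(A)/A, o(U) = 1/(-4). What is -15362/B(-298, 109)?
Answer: 18311504/3 ≈ 6.1038e+6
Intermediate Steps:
o(U) = -1/4
B(A, z) = 3/(4*A) (B(A, z) = -(-3)/(4*A) = 3/(4*A))
-15362/B(-298, 109) = -15362/((3/4)/(-298)) = -15362/((3/4)*(-1/298)) = -15362/(-3/1192) = -15362*(-1192/3) = 18311504/3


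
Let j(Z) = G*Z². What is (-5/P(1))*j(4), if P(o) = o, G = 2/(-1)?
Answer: 160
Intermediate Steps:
G = -2 (G = 2*(-1) = -2)
j(Z) = -2*Z²
(-5/P(1))*j(4) = (-5/1)*(-2*4²) = (-5*1)*(-2*16) = -5*(-32) = 160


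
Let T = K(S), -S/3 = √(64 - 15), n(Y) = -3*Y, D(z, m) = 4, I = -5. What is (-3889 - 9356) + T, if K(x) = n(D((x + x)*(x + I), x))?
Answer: -13257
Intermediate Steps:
S = -21 (S = -3*√(64 - 15) = -3*√49 = -3*7 = -21)
K(x) = -12 (K(x) = -3*4 = -12)
T = -12
(-3889 - 9356) + T = (-3889 - 9356) - 12 = -13245 - 12 = -13257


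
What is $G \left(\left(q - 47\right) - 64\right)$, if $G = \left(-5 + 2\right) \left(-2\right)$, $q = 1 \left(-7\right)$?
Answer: $-708$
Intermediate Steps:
$q = -7$
$G = 6$ ($G = \left(-3\right) \left(-2\right) = 6$)
$G \left(\left(q - 47\right) - 64\right) = 6 \left(\left(-7 - 47\right) - 64\right) = 6 \left(-54 - 64\right) = 6 \left(-118\right) = -708$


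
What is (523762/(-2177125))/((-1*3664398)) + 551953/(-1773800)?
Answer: -88067973790753283/283022295139227000 ≈ -0.31117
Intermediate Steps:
(523762/(-2177125))/((-1*3664398)) + 551953/(-1773800) = (523762*(-1/2177125))/(-3664398) + 551953*(-1/1773800) = -523762/2177125*(-1/3664398) - 551953/1773800 = 261881/3988926247875 - 551953/1773800 = -88067973790753283/283022295139227000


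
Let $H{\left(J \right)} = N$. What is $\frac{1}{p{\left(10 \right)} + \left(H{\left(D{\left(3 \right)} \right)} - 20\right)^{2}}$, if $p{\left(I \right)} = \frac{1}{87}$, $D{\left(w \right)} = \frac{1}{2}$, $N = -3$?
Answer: $\frac{87}{46024} \approx 0.0018903$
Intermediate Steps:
$D{\left(w \right)} = \frac{1}{2}$
$p{\left(I \right)} = \frac{1}{87}$
$H{\left(J \right)} = -3$
$\frac{1}{p{\left(10 \right)} + \left(H{\left(D{\left(3 \right)} \right)} - 20\right)^{2}} = \frac{1}{\frac{1}{87} + \left(-3 - 20\right)^{2}} = \frac{1}{\frac{1}{87} + \left(-23\right)^{2}} = \frac{1}{\frac{1}{87} + 529} = \frac{1}{\frac{46024}{87}} = \frac{87}{46024}$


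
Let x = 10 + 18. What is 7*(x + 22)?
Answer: 350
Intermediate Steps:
x = 28
7*(x + 22) = 7*(28 + 22) = 7*50 = 350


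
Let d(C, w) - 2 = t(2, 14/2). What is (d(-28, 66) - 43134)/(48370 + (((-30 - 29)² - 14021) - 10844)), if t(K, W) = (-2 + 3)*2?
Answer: -21565/13493 ≈ -1.5982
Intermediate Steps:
t(K, W) = 2 (t(K, W) = 1*2 = 2)
d(C, w) = 4 (d(C, w) = 2 + 2 = 4)
(d(-28, 66) - 43134)/(48370 + (((-30 - 29)² - 14021) - 10844)) = (4 - 43134)/(48370 + (((-30 - 29)² - 14021) - 10844)) = -43130/(48370 + (((-59)² - 14021) - 10844)) = -43130/(48370 + ((3481 - 14021) - 10844)) = -43130/(48370 + (-10540 - 10844)) = -43130/(48370 - 21384) = -43130/26986 = -43130*1/26986 = -21565/13493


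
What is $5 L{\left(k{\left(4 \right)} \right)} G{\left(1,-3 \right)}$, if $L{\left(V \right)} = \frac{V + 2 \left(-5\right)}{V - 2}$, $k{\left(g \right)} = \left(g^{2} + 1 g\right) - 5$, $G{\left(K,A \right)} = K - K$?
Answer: $0$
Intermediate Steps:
$G{\left(K,A \right)} = 0$
$k{\left(g \right)} = -5 + g + g^{2}$ ($k{\left(g \right)} = \left(g^{2} + g\right) - 5 = \left(g + g^{2}\right) - 5 = -5 + g + g^{2}$)
$L{\left(V \right)} = \frac{-10 + V}{-2 + V}$ ($L{\left(V \right)} = \frac{V - 10}{-2 + V} = \frac{-10 + V}{-2 + V}$)
$5 L{\left(k{\left(4 \right)} \right)} G{\left(1,-3 \right)} = 5 \frac{-10 + \left(-5 + 4 + 4^{2}\right)}{-2 + \left(-5 + 4 + 4^{2}\right)} 0 = 5 \frac{-10 + \left(-5 + 4 + 16\right)}{-2 + \left(-5 + 4 + 16\right)} 0 = 5 \frac{-10 + 15}{-2 + 15} \cdot 0 = 5 \cdot \frac{1}{13} \cdot 5 \cdot 0 = 5 \cdot \frac{5}{13} \cdot 0 = \frac{25}{13} \cdot 0 = 0$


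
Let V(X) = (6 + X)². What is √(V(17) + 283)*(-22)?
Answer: -44*√203 ≈ -626.90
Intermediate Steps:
√(V(17) + 283)*(-22) = √((6 + 17)² + 283)*(-22) = √(23² + 283)*(-22) = √(529 + 283)*(-22) = √812*(-22) = (2*√203)*(-22) = -44*√203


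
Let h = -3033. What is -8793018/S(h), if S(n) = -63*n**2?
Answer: 977002/64393623 ≈ 0.015172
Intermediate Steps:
-8793018/S(h) = -8793018/((-63*(-3033)**2)) = -8793018/((-63*9199089)) = -8793018/(-579542607) = -8793018*(-1/579542607) = 977002/64393623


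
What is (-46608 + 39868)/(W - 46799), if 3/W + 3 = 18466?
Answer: 62220310/432024967 ≈ 0.14402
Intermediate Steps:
W = 3/18463 (W = 3/(-3 + 18466) = 3/18463 ≈ 0.00016249)
(-46608 + 39868)/(W - 46799) = (-46608 + 39868)/(3/18463 - 46799) = -6740/(-864049934/18463) = -6740*(-18463/864049934) = 62220310/432024967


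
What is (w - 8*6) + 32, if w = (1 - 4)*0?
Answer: -16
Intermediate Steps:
w = 0 (w = -3*0 = 0)
(w - 8*6) + 32 = (0 - 8*6) + 32 = (0 - 4*12) + 32 = (0 - 48) + 32 = -48 + 32 = -16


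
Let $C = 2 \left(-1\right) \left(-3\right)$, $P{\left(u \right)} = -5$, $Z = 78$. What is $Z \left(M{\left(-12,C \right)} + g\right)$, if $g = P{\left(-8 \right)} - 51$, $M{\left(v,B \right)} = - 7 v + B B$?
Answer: $4992$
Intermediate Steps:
$C = 6$ ($C = \left(-2\right) \left(-3\right) = 6$)
$M{\left(v,B \right)} = B^{2} - 7 v$ ($M{\left(v,B \right)} = - 7 v + B^{2} = B^{2} - 7 v$)
$g = -56$ ($g = -5 - 51 = -56$)
$Z \left(M{\left(-12,C \right)} + g\right) = 78 \left(\left(6^{2} - -84\right) - 56\right) = 78 \left(\left(36 + 84\right) - 56\right) = 78 \left(120 - 56\right) = 78 \cdot 64 = 4992$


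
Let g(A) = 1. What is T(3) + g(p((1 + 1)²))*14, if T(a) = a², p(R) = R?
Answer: 23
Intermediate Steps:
T(3) + g(p((1 + 1)²))*14 = 3² + 1*14 = 9 + 14 = 23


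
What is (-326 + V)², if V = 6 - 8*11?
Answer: 166464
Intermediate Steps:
V = -82 (V = 6 - 88 = -82)
(-326 + V)² = (-326 - 82)² = (-408)² = 166464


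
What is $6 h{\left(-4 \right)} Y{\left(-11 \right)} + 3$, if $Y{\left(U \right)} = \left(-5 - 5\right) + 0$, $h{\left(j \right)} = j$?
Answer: $243$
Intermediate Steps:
$Y{\left(U \right)} = -10$ ($Y{\left(U \right)} = -10 + 0 = -10$)
$6 h{\left(-4 \right)} Y{\left(-11 \right)} + 3 = 6 \left(-4\right) \left(-10\right) + 3 = \left(-24\right) \left(-10\right) + 3 = 240 + 3 = 243$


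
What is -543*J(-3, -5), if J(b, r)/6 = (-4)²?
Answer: -52128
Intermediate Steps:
J(b, r) = 96 (J(b, r) = 6*(-4)² = 6*16 = 96)
-543*J(-3, -5) = -543*96 = -52128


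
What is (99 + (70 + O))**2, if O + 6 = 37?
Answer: 40000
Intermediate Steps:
O = 31 (O = -6 + 37 = 31)
(99 + (70 + O))**2 = (99 + (70 + 31))**2 = (99 + 101)**2 = 200**2 = 40000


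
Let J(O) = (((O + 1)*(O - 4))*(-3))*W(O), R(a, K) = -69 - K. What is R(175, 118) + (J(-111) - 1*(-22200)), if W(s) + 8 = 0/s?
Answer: 325613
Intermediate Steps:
W(s) = -8 (W(s) = -8 + 0/s = -8 + 0 = -8)
J(O) = 24*(1 + O)*(-4 + O) (J(O) = (((O + 1)*(O - 4))*(-3))*(-8) = (((1 + O)*(-4 + O))*(-3))*(-8) = -3*(1 + O)*(-4 + O)*(-8) = 24*(1 + O)*(-4 + O))
R(175, 118) + (J(-111) - 1*(-22200)) = (-69 - 1*118) + ((-96 - 72*(-111) + 24*(-111)²) - 1*(-22200)) = (-69 - 118) + ((-96 + 7992 + 24*12321) + 22200) = -187 + ((-96 + 7992 + 295704) + 22200) = -187 + (303600 + 22200) = -187 + 325800 = 325613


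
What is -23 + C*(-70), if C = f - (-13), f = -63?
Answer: 3477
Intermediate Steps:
C = -50 (C = -63 - (-13) = -63 - 1*(-13) = -63 + 13 = -50)
-23 + C*(-70) = -23 - 50*(-70) = -23 + 3500 = 3477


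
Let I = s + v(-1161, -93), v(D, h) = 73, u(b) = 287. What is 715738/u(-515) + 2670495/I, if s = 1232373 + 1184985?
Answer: 1731013661143/693802697 ≈ 2495.0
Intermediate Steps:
s = 2417358
I = 2417431 (I = 2417358 + 73 = 2417431)
715738/u(-515) + 2670495/I = 715738/287 + 2670495/2417431 = 1731013661143/693802697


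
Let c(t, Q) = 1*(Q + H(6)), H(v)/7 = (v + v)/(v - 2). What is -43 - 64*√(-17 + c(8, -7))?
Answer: -43 - 64*I*√3 ≈ -43.0 - 110.85*I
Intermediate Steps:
H(v) = 14*v/(-2 + v) (H(v) = 7*((v + v)/(v - 2)) = 7*((2*v)/(-2 + v)) = 7*(2*v/(-2 + v)) = 14*v/(-2 + v))
c(t, Q) = 21 + Q (c(t, Q) = 1*(Q + 14*6/(-2 + 6)) = 1*(Q + 14*6/4) = 1*(Q + 14*6*(¼)) = 1*(Q + 21) = 1*(21 + Q) = 21 + Q)
-43 - 64*√(-17 + c(8, -7)) = -43 - 64*√(-17 + (21 - 7)) = -43 - 64*√(-17 + 14) = -43 - 64*I*√3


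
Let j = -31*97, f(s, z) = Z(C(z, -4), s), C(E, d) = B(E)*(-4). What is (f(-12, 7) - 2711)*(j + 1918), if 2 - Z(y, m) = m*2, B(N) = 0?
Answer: 2923965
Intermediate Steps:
C(E, d) = 0 (C(E, d) = 0*(-4) = 0)
Z(y, m) = 2 - 2*m (Z(y, m) = 2 - m*2 = 2 - 2*m)
f(s, z) = 2 - 2*s
j = -3007
(f(-12, 7) - 2711)*(j + 1918) = ((2 - 2*(-12)) - 2711)*(-3007 + 1918) = ((2 + 24) - 2711)*(-1089) = (26 - 2711)*(-1089) = -2685*(-1089) = 2923965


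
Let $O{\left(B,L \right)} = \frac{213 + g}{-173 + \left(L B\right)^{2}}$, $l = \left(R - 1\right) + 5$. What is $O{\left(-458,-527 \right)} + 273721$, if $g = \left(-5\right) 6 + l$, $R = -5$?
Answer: $\frac{15946313689268725}{58257545783} \approx 2.7372 \cdot 10^{5}$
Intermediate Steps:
$l = -1$ ($l = \left(-5 - 1\right) + 5 = -6 + 5 = -1$)
$g = -31$ ($g = \left(-5\right) 6 - 1 = -30 - 1 = -31$)
$O{\left(B,L \right)} = \frac{182}{-173 + B^{2} L^{2}}$ ($O{\left(B,L \right)} = \frac{213 - 31}{-173 + \left(L B\right)^{2}} = \frac{182}{-173 + \left(B L\right)^{2}} = \frac{182}{-173 + B^{2} L^{2}}$)
$O{\left(-458,-527 \right)} + 273721 = \frac{182}{-173 + \left(-458\right)^{2} \left(-527\right)^{2}} + 273721 = \frac{182}{-173 + 209764 \cdot 277729} + 273721 = \frac{182}{-173 + 58257545956} + 273721 = \frac{182}{58257545783} + 273721 = \frac{15946313689268725}{58257545783}$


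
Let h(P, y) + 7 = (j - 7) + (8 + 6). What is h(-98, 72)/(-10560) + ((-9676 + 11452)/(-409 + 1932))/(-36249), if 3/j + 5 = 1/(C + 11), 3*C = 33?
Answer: 8077929/320938012960 ≈ 2.5170e-5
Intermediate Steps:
C = 11 (C = (1/3)*33 = 11)
j = -66/109 (j = 3/(-5 + 1/(11 + 11)) = 3/(-5 + 1/22) = 3/(-109/22) = 3*(-22/109) = -66/109 ≈ -0.60550)
h(P, y) = -66/109 (h(P, y) = -7 + ((-66/109 - 7) + (8 + 6)) = -7 + (-829/109 + 14) = -7 + 697/109 = -66/109)
h(-98, 72)/(-10560) + ((-9676 + 11452)/(-409 + 1932))/(-36249) = -66/109/(-10560) + ((-9676 + 11452)/(-409 + 1932))/(-36249) = -66/109*(-1/10560) + (1776/1523)*(-1/36249) = 1/17440 + (1776*(1/1523))*(-1/36249) = 1/17440 + (1776/1523)*(-1/36249) = 1/17440 - 592/18402409 = 8077929/320938012960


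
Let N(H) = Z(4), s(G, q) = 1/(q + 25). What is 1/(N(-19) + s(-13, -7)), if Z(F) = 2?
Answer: 18/37 ≈ 0.48649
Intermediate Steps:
s(G, q) = 1/(25 + q)
N(H) = 2
1/(N(-19) + s(-13, -7)) = 1/(2 + 1/(25 - 7)) = 1/(2 + 1/18) = 1/(37/18) = 18/37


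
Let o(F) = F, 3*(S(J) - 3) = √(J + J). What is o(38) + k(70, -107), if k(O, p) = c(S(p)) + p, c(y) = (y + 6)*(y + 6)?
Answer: -106/9 + 6*I*√214 ≈ -11.778 + 87.772*I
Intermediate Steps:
S(J) = 3 + √2*√J/3 (S(J) = 3 + √(J + J)/3 = 3 + √(2*J)/3 = 3 + (√2*√J)/3 = 3 + √2*√J/3)
c(y) = (6 + y)² (c(y) = (6 + y)*(6 + y) = (6 + y)²)
k(O, p) = p + (9 + √2*√p/3)² (k(O, p) = (6 + (3 + √2*√p/3))² + p = (9 + √2*√p/3)² + p = p + (9 + √2*√p/3)²)
o(38) + k(70, -107) = 38 + (-107 + (27 + √2*√(-107))²/9) = 38 + (-107 + (27 + √2*(I*√107))²/9) = 38 + (-107 + (27 + I*√214)²/9) = -69 + (27 + I*√214)²/9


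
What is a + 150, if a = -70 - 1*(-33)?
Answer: 113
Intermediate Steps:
a = -37 (a = -70 + 33 = -37)
a + 150 = -37 + 150 = 113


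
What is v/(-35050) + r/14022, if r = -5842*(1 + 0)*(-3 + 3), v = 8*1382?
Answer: -5528/17525 ≈ -0.31543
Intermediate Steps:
v = 11056
r = 0 (r = -5842*0 = 0)
v/(-35050) + r/14022 = 11056/(-35050) + 0/14022 = 11056*(-1/35050) + 0*(1/14022) = -5528/17525 + 0 = -5528/17525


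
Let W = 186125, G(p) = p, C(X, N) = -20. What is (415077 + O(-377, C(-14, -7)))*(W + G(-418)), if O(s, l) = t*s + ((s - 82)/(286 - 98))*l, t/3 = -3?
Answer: 3652928187195/47 ≈ 7.7722e+10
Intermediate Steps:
t = -9 (t = 3*(-3) = -9)
O(s, l) = -9*s + l*(-41/94 + s/188) (O(s, l) = -9*s + ((s - 82)/(286 - 98))*l = -9*s + ((-82 + s)/188)*l = -9*s + ((-82 + s)*(1/188))*l = -9*s + (-41/94 + s/188)*l = -9*s + l*(-41/94 + s/188))
(415077 + O(-377, C(-14, -7)))*(W + G(-418)) = (415077 + (-9*(-377) - 41/94*(-20) + (1/188)*(-20)*(-377)))*(186125 - 418) = (415077 + (3393 + 410/47 + 1885/47))*185707 = (415077 + 161766/47)*185707 = (19670385/47)*185707 = 3652928187195/47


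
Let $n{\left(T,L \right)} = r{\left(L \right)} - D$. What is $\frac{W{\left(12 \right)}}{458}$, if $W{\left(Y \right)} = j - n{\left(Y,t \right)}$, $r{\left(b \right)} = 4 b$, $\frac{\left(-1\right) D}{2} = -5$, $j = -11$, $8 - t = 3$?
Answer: $- \frac{21}{458} \approx -0.045852$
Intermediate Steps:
$t = 5$ ($t = 8 - 3 = 5$)
$D = 10$ ($D = \left(-2\right) \left(-5\right) = 10$)
$n{\left(T,L \right)} = -10 + 4 L$ ($n{\left(T,L \right)} = 4 L - 10 = -10 + 4 L$)
$W{\left(Y \right)} = -21$ ($W{\left(Y \right)} = -11 - \left(-10 + 4 \cdot 5\right) = -11 - \left(-10 + 20\right) = -11 - 10 = -21$)
$\frac{W{\left(12 \right)}}{458} = - \frac{21}{458}$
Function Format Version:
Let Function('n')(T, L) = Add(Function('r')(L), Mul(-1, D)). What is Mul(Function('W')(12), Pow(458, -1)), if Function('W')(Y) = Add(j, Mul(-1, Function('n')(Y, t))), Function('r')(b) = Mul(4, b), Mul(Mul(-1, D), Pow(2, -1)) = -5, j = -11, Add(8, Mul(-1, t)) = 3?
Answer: Rational(-21, 458) ≈ -0.045852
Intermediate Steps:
t = 5 (t = Add(8, Mul(-1, 3)) = Add(8, -3) = 5)
D = 10 (D = Mul(-2, -5) = 10)
Function('n')(T, L) = Add(-10, Mul(4, L)) (Function('n')(T, L) = Add(Mul(4, L), Mul(-1, 10)) = Add(Mul(4, L), -10) = Add(-10, Mul(4, L)))
Function('W')(Y) = -21 (Function('W')(Y) = Add(-11, Mul(-1, Add(-10, Mul(4, 5)))) = Add(-11, Mul(-1, Add(-10, 20))) = Add(-11, Mul(-1, 10)) = Add(-11, -10) = -21)
Mul(Function('W')(12), Pow(458, -1)) = Mul(-21, Pow(458, -1)) = Mul(-21, Rational(1, 458)) = Rational(-21, 458)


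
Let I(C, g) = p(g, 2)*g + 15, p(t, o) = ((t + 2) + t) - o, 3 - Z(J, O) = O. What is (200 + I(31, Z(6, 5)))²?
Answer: 49729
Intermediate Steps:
Z(J, O) = 3 - O
p(t, o) = 2 - o + 2*t (p(t, o) = ((2 + t) + t) - o = (2 + 2*t) - o = 2 - o + 2*t)
I(C, g) = 15 + 2*g² (I(C, g) = (2 - 1*2 + 2*g)*g + 15 = (2 - 2 + 2*g)*g + 15 = (2*g)*g + 15 = 2*g² + 15 = 15 + 2*g²)
(200 + I(31, Z(6, 5)))² = (200 + (15 + 2*(3 - 1*5)²))² = (200 + (15 + 2*(3 - 5)²))² = (200 + (15 + 2*(-2)²))² = (200 + (15 + 2*4))² = (200 + (15 + 8))² = (200 + 23)² = 223² = 49729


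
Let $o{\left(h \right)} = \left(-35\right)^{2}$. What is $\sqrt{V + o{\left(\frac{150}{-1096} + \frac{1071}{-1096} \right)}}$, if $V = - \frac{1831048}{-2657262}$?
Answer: $\frac{\sqrt{2163660302914869}}{1328631} \approx 35.01$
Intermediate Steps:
$V = \frac{915524}{1328631}$ ($V = \left(-1831048\right) \left(- \frac{1}{2657262}\right) = \frac{915524}{1328631} \approx 0.68907$)
$o{\left(h \right)} = 1225$
$\sqrt{V + o{\left(\frac{150}{-1096} + \frac{1071}{-1096} \right)}} = \sqrt{\frac{915524}{1328631} + 1225} = \sqrt{\frac{1628488499}{1328631}} = \frac{\sqrt{2163660302914869}}{1328631}$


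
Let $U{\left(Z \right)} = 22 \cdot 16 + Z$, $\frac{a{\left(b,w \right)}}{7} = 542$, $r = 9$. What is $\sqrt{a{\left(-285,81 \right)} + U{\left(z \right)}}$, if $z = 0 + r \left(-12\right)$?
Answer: $\sqrt{4038} \approx 63.545$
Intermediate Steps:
$a{\left(b,w \right)} = 3794$ ($a{\left(b,w \right)} = 7 \cdot 542 = 3794$)
$z = -108$ ($z = 0 + 9 \left(-12\right) = 0 - 108 = -108$)
$U{\left(Z \right)} = 352 + Z$
$\sqrt{a{\left(-285,81 \right)} + U{\left(z \right)}} = \sqrt{3794 + \left(352 - 108\right)} = \sqrt{3794 + 244} = \sqrt{4038}$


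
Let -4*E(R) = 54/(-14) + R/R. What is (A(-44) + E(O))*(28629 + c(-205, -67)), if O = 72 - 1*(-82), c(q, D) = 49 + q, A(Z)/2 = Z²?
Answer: 771874557/7 ≈ 1.1027e+8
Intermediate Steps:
A(Z) = 2*Z²
O = 154 (O = 72 + 82 = 154)
E(R) = 5/7 (E(R) = -(54/(-14) + R/R)/4 = -(54*(-1/14) + 1)/4 = -(-27/7 + 1)/4 = -¼*(-20/7) = 5/7)
(A(-44) + E(O))*(28629 + c(-205, -67)) = (2*(-44)² + 5/7)*(28629 + (49 - 205)) = (2*1936 + 5/7)*(28629 - 156) = (3872 + 5/7)*28473 = (27109/7)*28473 = 771874557/7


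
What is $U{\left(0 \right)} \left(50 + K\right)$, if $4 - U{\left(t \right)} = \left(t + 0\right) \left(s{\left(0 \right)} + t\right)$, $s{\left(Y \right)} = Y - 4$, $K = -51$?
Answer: $-4$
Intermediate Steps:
$s{\left(Y \right)} = -4 + Y$ ($s{\left(Y \right)} = Y - 4 = -4 + Y$)
$U{\left(t \right)} = 4 - t \left(-4 + t\right)$ ($U{\left(t \right)} = 4 - \left(t + 0\right) \left(\left(-4 + 0\right) + t\right) = 4 - t \left(-4 + t\right)$)
$U{\left(0 \right)} \left(50 + K\right) = \left(4 - 0^{2} + 4 \cdot 0\right) \left(50 - 51\right) = \left(4 - 0 + 0\right) \left(-1\right) = \left(4 + 0 + 0\right) \left(-1\right) = 4 \left(-1\right) = -4$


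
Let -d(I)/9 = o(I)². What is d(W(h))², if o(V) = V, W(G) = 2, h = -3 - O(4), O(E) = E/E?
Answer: 1296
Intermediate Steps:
O(E) = 1
h = -4 (h = -3 - 1*1 = -3 - 1 = -4)
d(I) = -9*I²
d(W(h))² = (-9*2²)² = (-9*4)² = (-36)² = 1296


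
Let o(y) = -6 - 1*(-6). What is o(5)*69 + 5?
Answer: 5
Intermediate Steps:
o(y) = 0 (o(y) = -6 + 6 = 0)
o(5)*69 + 5 = 0*69 + 5 = 0 + 5 = 5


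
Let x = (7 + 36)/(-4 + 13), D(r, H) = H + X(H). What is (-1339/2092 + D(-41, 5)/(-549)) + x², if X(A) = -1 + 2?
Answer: 229225621/10336572 ≈ 22.176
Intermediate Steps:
X(A) = 1
D(r, H) = 1 + H (D(r, H) = H + 1 = 1 + H)
x = 43/9 ≈ 4.7778
(-1339/2092 + D(-41, 5)/(-549)) + x² = (-1339/2092 + (1 + 5)/(-549)) + (43/9)² = (-1339*1/2092 + 6*(-1/549)) + 1849/81 = (-1339/2092 - 2/183) + 1849/81 = -249221/382836 + 1849/81 = 229225621/10336572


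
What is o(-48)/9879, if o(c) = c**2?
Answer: 768/3293 ≈ 0.23322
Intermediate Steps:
o(-48)/9879 = (-48)**2/9879 = 2304*(1/9879) = 768/3293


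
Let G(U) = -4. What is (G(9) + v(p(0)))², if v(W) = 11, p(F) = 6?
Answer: 49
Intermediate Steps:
(G(9) + v(p(0)))² = (-4 + 11)² = 7² = 49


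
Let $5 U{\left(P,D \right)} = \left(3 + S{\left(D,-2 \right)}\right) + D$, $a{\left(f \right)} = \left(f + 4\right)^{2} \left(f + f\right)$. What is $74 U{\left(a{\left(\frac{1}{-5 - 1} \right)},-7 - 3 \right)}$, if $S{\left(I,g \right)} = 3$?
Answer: $- \frac{296}{5} \approx -59.2$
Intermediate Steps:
$a{\left(f \right)} = 2 f \left(4 + f\right)^{2}$ ($a{\left(f \right)} = \left(4 + f\right)^{2} \cdot 2 f = 2 f \left(4 + f\right)^{2}$)
$U{\left(P,D \right)} = \frac{6}{5} + \frac{D}{5}$ ($U{\left(P,D \right)} = \frac{\left(3 + 3\right) + D}{5} = \frac{6 + D}{5} = \frac{6}{5} + \frac{D}{5}$)
$74 U{\left(a{\left(\frac{1}{-5 - 1} \right)},-7 - 3 \right)} = 74 \left(\frac{6}{5} + \frac{-7 - 3}{5}\right) = 74 \left(\frac{6}{5} + \frac{1}{5} \left(-10\right)\right) = 74 \left(\frac{6}{5} - 2\right) = 74 \left(- \frac{4}{5}\right) = - \frac{296}{5}$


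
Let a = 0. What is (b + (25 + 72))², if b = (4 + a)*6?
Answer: 14641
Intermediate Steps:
b = 24 (b = (4 + 0)*6 = 4*6 = 24)
(b + (25 + 72))² = (24 + (25 + 72))² = (24 + 97)² = 121² = 14641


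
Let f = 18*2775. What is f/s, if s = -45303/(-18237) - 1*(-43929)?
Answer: 151823025/133529746 ≈ 1.1370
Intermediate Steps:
f = 49950
s = 267059492/6079 (s = -45303*(-1/18237) + 43929 = 15101/6079 + 43929 = 267059492/6079 ≈ 43932.)
f/s = 49950/(267059492/6079) = 49950*(6079/267059492) = 151823025/133529746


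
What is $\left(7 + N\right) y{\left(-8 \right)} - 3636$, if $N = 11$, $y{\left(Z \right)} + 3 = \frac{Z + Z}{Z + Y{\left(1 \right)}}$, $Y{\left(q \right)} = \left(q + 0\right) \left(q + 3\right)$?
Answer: $-3618$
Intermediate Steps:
$Y{\left(q \right)} = q \left(3 + q\right)$
$y{\left(Z \right)} = -3 + \frac{2 Z}{4 + Z}$ ($y{\left(Z \right)} = -3 + \frac{Z + Z}{Z + 1 \left(3 + 1\right)} = -3 + \frac{2 Z}{Z + 1 \cdot 4} = -3 + \frac{2 Z}{Z + 4} = -3 + \frac{2 Z}{4 + Z}$)
$\left(7 + N\right) y{\left(-8 \right)} - 3636 = \left(7 + 11\right) \frac{-12 - -8}{4 - 8} - 3636 = 18 \frac{-12 + 8}{-4} - 3636 = 18 \left(\left(- \frac{1}{4}\right) \left(-4\right)\right) - 3636 = 18 \cdot 1 - 3636 = 18 - 3636 = -3618$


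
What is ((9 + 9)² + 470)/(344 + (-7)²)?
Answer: 794/393 ≈ 2.0204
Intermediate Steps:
((9 + 9)² + 470)/(344 + (-7)²) = (18² + 470)/(344 + 49) = (324 + 470)/393 = 794*(1/393) = 794/393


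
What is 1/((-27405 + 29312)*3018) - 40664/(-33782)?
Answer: 117017305123/97213211466 ≈ 1.2037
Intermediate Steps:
1/((-27405 + 29312)*3018) - 40664/(-33782) = (1/3018)/1907 - 40664*(-1/33782) = (1/1907)*(1/3018) + 20332/16891 = 1/5755326 + 20332/16891 = 117017305123/97213211466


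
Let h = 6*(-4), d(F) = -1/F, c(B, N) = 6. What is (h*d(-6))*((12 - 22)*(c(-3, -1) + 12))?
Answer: 720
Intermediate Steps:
h = -24
(h*d(-6))*((12 - 22)*(c(-3, -1) + 12)) = (-(-24)/(-6))*((12 - 22)*(6 + 12)) = (-(-24)*(-1)/6)*(-10*18) = -24*⅙*(-180) = -4*(-180) = 720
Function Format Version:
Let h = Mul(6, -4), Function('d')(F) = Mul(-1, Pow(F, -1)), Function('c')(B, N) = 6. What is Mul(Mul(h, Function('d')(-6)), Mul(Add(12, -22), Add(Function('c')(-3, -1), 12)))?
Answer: 720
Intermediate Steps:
h = -24
Mul(Mul(h, Function('d')(-6)), Mul(Add(12, -22), Add(Function('c')(-3, -1), 12))) = Mul(Mul(-24, Mul(-1, Pow(-6, -1))), Mul(Add(12, -22), Add(6, 12))) = Mul(Mul(-24, Mul(-1, Rational(-1, 6))), Mul(-10, 18)) = Mul(Mul(-24, Rational(1, 6)), -180) = Mul(-4, -180) = 720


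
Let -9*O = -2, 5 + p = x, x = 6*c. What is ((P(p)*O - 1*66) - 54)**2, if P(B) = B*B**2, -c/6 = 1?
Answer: 19299322084/81 ≈ 2.3826e+8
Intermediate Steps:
c = -6 (c = -6*1 = -6)
x = -36 (x = 6*(-6) = -36)
p = -41 (p = -5 - 36 = -41)
O = 2/9 (O = -1/9*(-2) = 2/9 ≈ 0.22222)
P(B) = B**3
((P(p)*O - 1*66) - 54)**2 = (((-41)**3*(2/9) - 1*66) - 54)**2 = ((-68921*2/9 - 66) - 54)**2 = ((-137842/9 - 66) - 54)**2 = (-138436/9 - 54)**2 = (-138922/9)**2 = 19299322084/81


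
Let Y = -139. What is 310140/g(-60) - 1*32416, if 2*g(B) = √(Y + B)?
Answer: -32416 - 620280*I*√199/199 ≈ -32416.0 - 43971.0*I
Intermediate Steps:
g(B) = √(-139 + B)/2
310140/g(-60) - 1*32416 = 310140/((√(-139 - 60)/2)) - 1*32416 = 310140/((√(-199)/2)) - 32416 = 310140/(((I*√199)/2)) - 32416 = 310140/((I*√199/2)) - 32416 = 310140*(-2*I*√199/199) - 32416 = -620280*I*√199/199 - 32416 = -32416 - 620280*I*√199/199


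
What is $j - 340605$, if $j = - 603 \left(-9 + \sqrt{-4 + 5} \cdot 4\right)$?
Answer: $-337590$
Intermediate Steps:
$j = 3015$ ($j = - 603 \left(-9 + \sqrt{1} \cdot 4\right) = - 603 \left(-9 + 1 \cdot 4\right) = - 603 \left(-9 + 4\right) = \left(-603\right) \left(-5\right) = 3015$)
$j - 340605 = 3015 - 340605 = -337590$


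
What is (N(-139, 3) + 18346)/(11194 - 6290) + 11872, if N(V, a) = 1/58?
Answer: 3377840773/284432 ≈ 11876.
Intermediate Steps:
N(V, a) = 1/58
(N(-139, 3) + 18346)/(11194 - 6290) + 11872 = (1/58 + 18346)/(11194 - 6290) + 11872 = (1064069/58)/4904 + 11872 = (1064069/58)*(1/4904) + 11872 = 1064069/284432 + 11872 = 3377840773/284432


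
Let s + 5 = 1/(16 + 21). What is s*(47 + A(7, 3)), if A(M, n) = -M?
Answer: -7360/37 ≈ -198.92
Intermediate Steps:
s = -184/37 (s = -5 + 1/(16 + 21) = -5 + 1/37 = -184/37 ≈ -4.9730)
s*(47 + A(7, 3)) = -184*(47 - 1*7)/37 = -184*(47 - 7)/37 = -184/37*40 = -7360/37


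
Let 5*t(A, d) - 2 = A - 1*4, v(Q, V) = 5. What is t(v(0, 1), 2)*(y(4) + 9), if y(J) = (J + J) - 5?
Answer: 36/5 ≈ 7.2000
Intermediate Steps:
y(J) = -5 + 2*J (y(J) = 2*J - 5 = -5 + 2*J)
t(A, d) = -⅖ + A/5 (t(A, d) = ⅖ + (A - 1*4)/5 = ⅖ + (A - 4)/5 = ⅖ + (-4 + A)/5 = ⅖ + (-⅘ + A/5) = -⅖ + A/5)
t(v(0, 1), 2)*(y(4) + 9) = (-⅖ + (⅕)*5)*((-5 + 2*4) + 9) = (-⅖ + 1)*((-5 + 8) + 9) = 3*(3 + 9)/5 = (⅗)*12 = 36/5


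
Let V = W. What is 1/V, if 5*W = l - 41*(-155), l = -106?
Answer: 5/6249 ≈ 0.00080013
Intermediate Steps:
W = 6249/5 (W = (-106 - 41*(-155))/5 = (-106 + 6355)/5 = (⅕)*6249 = 6249/5 ≈ 1249.8)
V = 6249/5 ≈ 1249.8
1/V = 1/(6249/5) = 5/6249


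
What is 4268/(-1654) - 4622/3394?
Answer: -5532595/1403419 ≈ -3.9422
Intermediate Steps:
4268/(-1654) - 4622/3394 = 4268*(-1/1654) - 4622*1/3394 = -2134/827 - 2311/1697 = -5532595/1403419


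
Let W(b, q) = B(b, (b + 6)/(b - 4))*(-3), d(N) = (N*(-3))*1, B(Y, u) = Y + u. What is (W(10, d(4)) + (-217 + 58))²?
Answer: 38809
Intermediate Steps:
d(N) = -3*N (d(N) = -3*N*1 = -3*N)
W(b, q) = -3*b - 3*(6 + b)/(-4 + b) (W(b, q) = (b + (b + 6)/(b - 4))*(-3) = (b + (6 + b)/(-4 + b))*(-3) = -3*b - 3*(6 + b)/(-4 + b))
(W(10, d(4)) + (-217 + 58))² = (3*(-6 - 1*10² + 3*10)/(-4 + 10) + (-217 + 58))² = (3*(-6 - 1*100 + 30)/6 - 159)² = (3*(⅙)*(-6 - 100 + 30) - 159)² = (3*(⅙)*(-76) - 159)² = (-38 - 159)² = (-197)² = 38809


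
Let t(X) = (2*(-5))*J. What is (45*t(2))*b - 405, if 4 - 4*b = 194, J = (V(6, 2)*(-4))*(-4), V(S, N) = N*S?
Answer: 4103595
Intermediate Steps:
J = 192 (J = ((2*6)*(-4))*(-4) = (12*(-4))*(-4) = -48*(-4) = 192)
b = -95/2 (b = 1 - 1/4*194 = 1 - 97/2 = -95/2 ≈ -47.500)
t(X) = -1920 (t(X) = (2*(-5))*192 = -10*192 = -1920)
(45*t(2))*b - 405 = (45*(-1920))*(-95/2) - 405 = -86400*(-95/2) - 405 = 4104000 - 405 = 4103595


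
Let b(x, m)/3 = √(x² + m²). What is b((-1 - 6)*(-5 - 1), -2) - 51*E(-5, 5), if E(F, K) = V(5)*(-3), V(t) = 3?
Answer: 459 + 6*√442 ≈ 585.14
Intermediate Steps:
E(F, K) = -9 (E(F, K) = 3*(-3) = -9)
b(x, m) = 3*√(m² + x²) (b(x, m) = 3*√(x² + m²) = 3*√(m² + x²))
b((-1 - 6)*(-5 - 1), -2) - 51*E(-5, 5) = 3*√((-2)² + ((-1 - 6)*(-5 - 1))²) - 51*(-9) = 3*√(4 + (-7*(-6))²) + 459 = 3*√(4 + 42²) + 459 = 3*√(4 + 1764) + 459 = 3*√1768 + 459 = 3*(2*√442) + 459 = 6*√442 + 459 = 459 + 6*√442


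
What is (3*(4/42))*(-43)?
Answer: -86/7 ≈ -12.286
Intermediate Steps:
(3*(4/42))*(-43) = (3*(4*(1/42)))*(-43) = (3*(2/21))*(-43) = (2/7)*(-43) = -86/7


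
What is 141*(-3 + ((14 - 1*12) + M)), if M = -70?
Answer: -10011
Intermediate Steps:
141*(-3 + ((14 - 1*12) + M)) = 141*(-3 + ((14 - 1*12) - 70)) = 141*(-3 + ((14 - 12) - 70)) = 141*(-3 + (2 - 70)) = 141*(-3 - 68) = 141*(-71) = -10011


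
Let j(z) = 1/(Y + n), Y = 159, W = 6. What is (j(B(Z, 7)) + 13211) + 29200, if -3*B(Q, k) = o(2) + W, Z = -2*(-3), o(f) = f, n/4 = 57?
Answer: 16413058/387 ≈ 42411.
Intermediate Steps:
n = 228 (n = 4*57 = 228)
Z = 6
B(Q, k) = -8/3 (B(Q, k) = -(2 + 6)/3 = -⅓*8 = -8/3)
j(z) = 1/387 (j(z) = 1/(159 + 228) = 1/387)
(j(B(Z, 7)) + 13211) + 29200 = (1/387 + 13211) + 29200 = 5112658/387 + 29200 = 16413058/387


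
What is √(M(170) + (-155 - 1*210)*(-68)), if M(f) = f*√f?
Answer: √(24820 + 170*√170) ≈ 164.43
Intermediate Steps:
M(f) = f^(3/2)
√(M(170) + (-155 - 1*210)*(-68)) = √(170^(3/2) + (-155 - 1*210)*(-68)) = √(170*√170 + (-155 - 210)*(-68)) = √(170*√170 - 365*(-68)) = √(170*√170 + 24820) = √(24820 + 170*√170)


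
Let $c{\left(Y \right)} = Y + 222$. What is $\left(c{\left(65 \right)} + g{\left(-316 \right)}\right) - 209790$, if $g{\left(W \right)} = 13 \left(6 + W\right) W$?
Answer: $1063977$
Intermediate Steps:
$c{\left(Y \right)} = 222 + Y$
$g{\left(W \right)} = W \left(78 + 13 W\right)$ ($g{\left(W \right)} = \left(78 + 13 W\right) W = W \left(78 + 13 W\right)$)
$\left(c{\left(65 \right)} + g{\left(-316 \right)}\right) - 209790 = \left(\left(222 + 65\right) + 13 \left(-316\right) \left(6 - 316\right)\right) - 209790 = \left(287 + 13 \left(-316\right) \left(-310\right)\right) - 209790 = \left(287 + 1273480\right) - 209790 = 1273767 - 209790 = 1063977$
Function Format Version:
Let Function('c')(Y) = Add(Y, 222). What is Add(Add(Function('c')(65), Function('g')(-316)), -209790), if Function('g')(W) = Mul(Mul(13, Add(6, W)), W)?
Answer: 1063977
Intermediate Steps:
Function('c')(Y) = Add(222, Y)
Function('g')(W) = Mul(W, Add(78, Mul(13, W))) (Function('g')(W) = Mul(Add(78, Mul(13, W)), W) = Mul(W, Add(78, Mul(13, W))))
Add(Add(Function('c')(65), Function('g')(-316)), -209790) = Add(Add(Add(222, 65), Mul(13, -316, Add(6, -316))), -209790) = Add(Add(287, Mul(13, -316, -310)), -209790) = Add(Add(287, 1273480), -209790) = Add(1273767, -209790) = 1063977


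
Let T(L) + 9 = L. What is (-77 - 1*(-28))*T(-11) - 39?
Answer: 941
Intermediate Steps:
T(L) = -9 + L
(-77 - 1*(-28))*T(-11) - 39 = (-77 - 1*(-28))*(-9 - 11) - 39 = (-77 + 28)*(-20) - 39 = -49*(-20) - 39 = 980 - 39 = 941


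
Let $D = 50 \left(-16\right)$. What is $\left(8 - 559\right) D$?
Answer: $440800$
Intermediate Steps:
$D = -800$
$\left(8 - 559\right) D = \left(8 - 559\right) \left(-800\right) = \left(-551\right) \left(-800\right) = 440800$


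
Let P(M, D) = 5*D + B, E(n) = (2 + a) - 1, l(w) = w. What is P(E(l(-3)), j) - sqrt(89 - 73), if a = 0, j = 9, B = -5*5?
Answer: 16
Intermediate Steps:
B = -25
E(n) = 1 (E(n) = (2 + 0) - 1 = 2 - 1 = 1)
P(M, D) = -25 + 5*D (P(M, D) = 5*D - 25 = -25 + 5*D)
P(E(l(-3)), j) - sqrt(89 - 73) = (-25 + 5*9) - sqrt(89 - 73) = (-25 + 45) - sqrt(16) = 20 - 1*4 = 20 - 4 = 16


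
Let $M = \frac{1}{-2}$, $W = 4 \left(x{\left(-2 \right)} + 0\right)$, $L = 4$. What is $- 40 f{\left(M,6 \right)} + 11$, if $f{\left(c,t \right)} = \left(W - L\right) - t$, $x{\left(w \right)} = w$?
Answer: $731$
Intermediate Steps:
$W = -8$ ($W = 4 \left(-2 + 0\right) = 4 \left(-2\right) = -8$)
$M = - \frac{1}{2} \approx -0.5$
$f{\left(c,t \right)} = -12 - t$ ($f{\left(c,t \right)} = \left(-8 - 4\right) - t = -12 - t$)
$- 40 f{\left(M,6 \right)} + 11 = - 40 \left(-12 - 6\right) + 11 = \left(-40\right) \left(-18\right) + 11 = 720 + 11 = 731$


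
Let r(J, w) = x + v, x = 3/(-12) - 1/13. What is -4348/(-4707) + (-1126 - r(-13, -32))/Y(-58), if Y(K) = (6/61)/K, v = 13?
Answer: 164343968467/244764 ≈ 6.7144e+5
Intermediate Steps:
x = -17/52 (x = 3*(-1/12) - 1*1/13 = -¼ - 1/13 = -17/52 ≈ -0.32692)
Y(K) = 6/(61*K) (Y(K) = (6*(1/61))/K = 6/(61*K))
r(J, w) = 659/52 (r(J, w) = -17/52 + 13 = 659/52)
-4348/(-4707) + (-1126 - r(-13, -32))/Y(-58) = -4348/(-4707) + (-1126 - 1*659/52)/(((6/61)/(-58))) = -4348*(-1/4707) + (-1126 - 659/52)/(((6/61)*(-1/58))) = 4348/4707 - 59211/(52*(-3/1769)) = 4348/4707 - 59211/52*(-1769/3) = 4348/4707 + 34914753/52 = 164343968467/244764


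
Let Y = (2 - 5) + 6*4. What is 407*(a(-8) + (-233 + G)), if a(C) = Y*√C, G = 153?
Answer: -32560 + 17094*I*√2 ≈ -32560.0 + 24175.0*I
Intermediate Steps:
Y = 21 (Y = -3 + 24 = 21)
a(C) = 21*√C
407*(a(-8) + (-233 + G)) = 407*(21*√(-8) + (-233 + 153)) = 407*(21*(2*I*√2) - 80) = 407*(42*I*√2 - 80) = 407*(-80 + 42*I*√2) = -32560 + 17094*I*√2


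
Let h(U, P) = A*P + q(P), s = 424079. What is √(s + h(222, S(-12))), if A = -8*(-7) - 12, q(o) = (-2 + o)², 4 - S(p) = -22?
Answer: 33*√391 ≈ 652.53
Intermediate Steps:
S(p) = 26 (S(p) = 4 - 1*(-22) = 4 + 22 = 26)
A = 44 (A = 56 - 12 = 44)
h(U, P) = (-2 + P)² + 44*P (h(U, P) = 44*P + (-2 + P)² = (-2 + P)² + 44*P)
√(s + h(222, S(-12))) = √(424079 + ((-2 + 26)² + 44*26)) = √(424079 + (24² + 1144)) = √(424079 + (576 + 1144)) = √(424079 + 1720) = √425799 = 33*√391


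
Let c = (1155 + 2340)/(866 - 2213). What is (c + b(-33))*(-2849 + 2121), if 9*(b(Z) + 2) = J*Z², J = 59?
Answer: -2332037344/449 ≈ -5.1938e+6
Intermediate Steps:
c = -1165/449 (c = 3495/(-1347) = 3495*(-1/1347) = -1165/449 ≈ -2.5947)
b(Z) = -2 + 59*Z²/9 (b(Z) = -2 + (59*Z²)/9 = -2 + 59*Z²/9)
(c + b(-33))*(-2849 + 2121) = (-1165/449 + (-2 + (59/9)*(-33)²))*(-2849 + 2121) = (-1165/449 + (-2 + (59/9)*1089))*(-728) = (-1165/449 + (-2 + 7139))*(-728) = (-1165/449 + 7137)*(-728) = (3203348/449)*(-728) = -2332037344/449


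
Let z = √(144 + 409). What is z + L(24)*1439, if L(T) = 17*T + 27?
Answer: 625965 + √553 ≈ 6.2599e+5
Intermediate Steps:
L(T) = 27 + 17*T
z = √553 ≈ 23.516
z + L(24)*1439 = √553 + (27 + 17*24)*1439 = √553 + (27 + 408)*1439 = √553 + 435*1439 = √553 + 625965 = 625965 + √553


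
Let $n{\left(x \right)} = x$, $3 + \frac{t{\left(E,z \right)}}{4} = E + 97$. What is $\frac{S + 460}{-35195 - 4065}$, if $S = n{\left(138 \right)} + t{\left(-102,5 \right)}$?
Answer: $- \frac{283}{19630} \approx -0.014417$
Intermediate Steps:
$t{\left(E,z \right)} = 376 + 4 E$ ($t{\left(E,z \right)} = -12 + 4 \left(E + 97\right) = -12 + 4 \left(97 + E\right) = -12 + \left(388 + 4 E\right) = 376 + 4 E$)
$S = 106$ ($S = 138 + \left(376 + 4 \left(-102\right)\right) = 138 + \left(376 - 408\right) = 138 - 32 = 106$)
$\frac{S + 460}{-35195 - 4065} = \frac{106 + 460}{-35195 - 4065} = \frac{566}{-39260} = 566 \left(- \frac{1}{39260}\right) = - \frac{283}{19630}$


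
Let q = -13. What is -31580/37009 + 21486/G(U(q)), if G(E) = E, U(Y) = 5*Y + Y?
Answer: -132939769/481117 ≈ -276.31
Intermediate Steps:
U(Y) = 6*Y
-31580/37009 + 21486/G(U(q)) = -31580/37009 + 21486/((6*(-13))) = -31580*1/37009 + 21486/(-78) = -31580/37009 + 21486*(-1/78) = -31580/37009 - 3581/13 = -132939769/481117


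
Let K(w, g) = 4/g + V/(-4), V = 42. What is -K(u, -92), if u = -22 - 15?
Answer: 485/46 ≈ 10.543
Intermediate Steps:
u = -37
K(w, g) = -21/2 + 4/g (K(w, g) = 4/g + 42/(-4) = 4/g + 42*(-¼) = 4/g - 21/2 = -21/2 + 4/g)
-K(u, -92) = -(-21/2 + 4/(-92)) = -(-21/2 + 4*(-1/92)) = -(-21/2 - 1/23) = -1*(-485/46) = 485/46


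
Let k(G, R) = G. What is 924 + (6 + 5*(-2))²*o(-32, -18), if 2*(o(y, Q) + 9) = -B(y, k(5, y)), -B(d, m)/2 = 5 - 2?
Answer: 828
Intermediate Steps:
B(d, m) = -6 (B(d, m) = -2*(5 - 2) = -2*3 = -6)
o(y, Q) = -6 (o(y, Q) = -9 + (-1*(-6))/2 = -9 + (½)*6 = -9 + 3 = -6)
924 + (6 + 5*(-2))²*o(-32, -18) = 924 + (6 + 5*(-2))²*(-6) = 924 + (6 - 10)²*(-6) = 924 + (-4)²*(-6) = 924 + 16*(-6) = 924 - 96 = 828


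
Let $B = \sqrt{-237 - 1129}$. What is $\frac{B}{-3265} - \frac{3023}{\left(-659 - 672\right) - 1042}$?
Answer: $\frac{3023}{2373} - \frac{i \sqrt{1366}}{3265} \approx 1.2739 - 0.01132 i$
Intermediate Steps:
$B = i \sqrt{1366}$ ($B = \sqrt{-1366} = i \sqrt{1366} \approx 36.959 i$)
$\frac{B}{-3265} - \frac{3023}{\left(-659 - 672\right) - 1042} = \frac{i \sqrt{1366}}{-3265} - \frac{3023}{\left(-659 - 672\right) - 1042} = i \sqrt{1366} \left(- \frac{1}{3265}\right) - \frac{3023}{-1331 - 1042} = - \frac{i \sqrt{1366}}{3265} - \frac{3023}{-2373} = - \frac{i \sqrt{1366}}{3265} - - \frac{3023}{2373} = - \frac{i \sqrt{1366}}{3265} + \frac{3023}{2373} = \frac{3023}{2373} - \frac{i \sqrt{1366}}{3265}$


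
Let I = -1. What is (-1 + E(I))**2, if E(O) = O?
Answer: 4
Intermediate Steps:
(-1 + E(I))**2 = (-1 - 1)**2 = (-2)**2 = 4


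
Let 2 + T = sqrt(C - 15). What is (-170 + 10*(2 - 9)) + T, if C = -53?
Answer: -242 + 2*I*sqrt(17) ≈ -242.0 + 8.2462*I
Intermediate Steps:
T = -2 + 2*I*sqrt(17) (T = -2 + sqrt(-53 - 15) = -2 + sqrt(-68) = -2 + 2*I*sqrt(17) ≈ -2.0 + 8.2462*I)
(-170 + 10*(2 - 9)) + T = (-170 + 10*(2 - 9)) + (-2 + 2*I*sqrt(17)) = (-170 + 10*(-7)) + (-2 + 2*I*sqrt(17)) = (-170 - 70) + (-2 + 2*I*sqrt(17)) = -240 + (-2 + 2*I*sqrt(17)) = -242 + 2*I*sqrt(17)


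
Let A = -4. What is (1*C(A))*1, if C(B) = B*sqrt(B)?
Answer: -8*I ≈ -8.0*I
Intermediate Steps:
C(B) = B**(3/2)
(1*C(A))*1 = (1*(-4)**(3/2))*1 = (1*(-8*I))*1 = -8*I*1 = -8*I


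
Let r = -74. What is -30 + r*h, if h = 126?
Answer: -9354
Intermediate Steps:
-30 + r*h = -30 - 74*126 = -30 - 9324 = -9354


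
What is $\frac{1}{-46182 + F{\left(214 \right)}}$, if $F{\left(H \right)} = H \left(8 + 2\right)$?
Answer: $- \frac{1}{44042} \approx -2.2706 \cdot 10^{-5}$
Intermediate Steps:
$F{\left(H \right)} = 10 H$ ($F{\left(H \right)} = H 10 = 10 H$)
$\frac{1}{-46182 + F{\left(214 \right)}} = \frac{1}{-46182 + 10 \cdot 214} = \frac{1}{-46182 + 2140} = \frac{1}{-44042} = - \frac{1}{44042}$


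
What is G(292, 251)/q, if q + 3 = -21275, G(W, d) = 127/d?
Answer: -127/5340778 ≈ -2.3779e-5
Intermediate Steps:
q = -21278 (q = -3 - 21275 = -21278)
G(292, 251)/q = (127/251)/(-21278) = (127*(1/251))*(-1/21278) = (127/251)*(-1/21278) = -127/5340778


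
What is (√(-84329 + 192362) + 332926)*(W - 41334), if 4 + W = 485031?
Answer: 147716935718 + 443693*√108033 ≈ 1.4786e+11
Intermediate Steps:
W = 485027 (W = -4 + 485031 = 485027)
(√(-84329 + 192362) + 332926)*(W - 41334) = (√(-84329 + 192362) + 332926)*(485027 - 41334) = (√108033 + 332926)*443693 = (332926 + √108033)*443693 = 147716935718 + 443693*√108033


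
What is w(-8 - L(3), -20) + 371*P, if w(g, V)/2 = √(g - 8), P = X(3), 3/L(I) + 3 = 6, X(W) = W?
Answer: 1113 + 2*I*√17 ≈ 1113.0 + 8.2462*I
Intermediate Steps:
L(I) = 1 (L(I) = 3/(-3 + 6) = 3/3 = 3*(⅓) = 1)
P = 3
w(g, V) = 2*√(-8 + g) (w(g, V) = 2*√(g - 8) = 2*√(-8 + g))
w(-8 - L(3), -20) + 371*P = 2*√(-8 + (-8 - 1*1)) + 371*3 = 2*√(-8 + (-8 - 1)) + 1113 = 2*√(-8 - 9) + 1113 = 2*√(-17) + 1113 = 2*(I*√17) + 1113 = 2*I*√17 + 1113 = 1113 + 2*I*√17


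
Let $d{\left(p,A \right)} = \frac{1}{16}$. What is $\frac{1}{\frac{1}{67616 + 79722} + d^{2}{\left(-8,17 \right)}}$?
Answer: $\frac{18859264}{73797} \approx 255.56$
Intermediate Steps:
$d{\left(p,A \right)} = \frac{1}{16}$
$\frac{1}{\frac{1}{67616 + 79722} + d^{2}{\left(-8,17 \right)}} = \frac{1}{\frac{1}{67616 + 79722} + \left(\frac{1}{16}\right)^{2}} = \frac{1}{\frac{1}{147338} + \frac{1}{256}} = \frac{1}{\frac{73797}{18859264}} = \frac{18859264}{73797}$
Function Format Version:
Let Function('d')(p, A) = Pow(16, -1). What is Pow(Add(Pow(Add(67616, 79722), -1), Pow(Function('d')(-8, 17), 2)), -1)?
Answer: Rational(18859264, 73797) ≈ 255.56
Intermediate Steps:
Function('d')(p, A) = Rational(1, 16)
Pow(Add(Pow(Add(67616, 79722), -1), Pow(Function('d')(-8, 17), 2)), -1) = Pow(Add(Pow(Add(67616, 79722), -1), Pow(Rational(1, 16), 2)), -1) = Pow(Add(Pow(147338, -1), Rational(1, 256)), -1) = Pow(Add(Rational(1, 147338), Rational(1, 256)), -1) = Pow(Rational(73797, 18859264), -1) = Rational(18859264, 73797)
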